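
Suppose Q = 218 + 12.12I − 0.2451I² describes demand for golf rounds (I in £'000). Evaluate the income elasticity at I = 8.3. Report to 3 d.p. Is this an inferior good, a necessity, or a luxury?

0.221 (necessity)

At I = 8.3: Q = 301.7111.
dQ/dI = 12.12 − 0.4902I = 8.05134.
η = (dQ/dI)·(I/Q) = 8.05134 × (8.3/301.7111) = 0.221.
0 < η < 1 ⇒ necessity.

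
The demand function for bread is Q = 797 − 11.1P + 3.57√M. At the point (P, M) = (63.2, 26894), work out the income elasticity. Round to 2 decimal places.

At P = 63.2, M = 26894: Q = 680.938.
Holding P constant, ∂Q/∂M = 3.57/(2√M) = 0.0108846.
η_M = (∂Q/∂M)·(M/Q) = 0.0108846 × (26894/680.938) = 0.43.

0.43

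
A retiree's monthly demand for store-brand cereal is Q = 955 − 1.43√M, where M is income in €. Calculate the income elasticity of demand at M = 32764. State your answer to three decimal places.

-0.186

At M = 32764: Q = 696.158.
dQ/dM = -1.43/(2√M) = -0.0039501 at this income.
η = (dQ/dM)·(M/Q) = -0.0039501 × (32764/696.158) = -0.186.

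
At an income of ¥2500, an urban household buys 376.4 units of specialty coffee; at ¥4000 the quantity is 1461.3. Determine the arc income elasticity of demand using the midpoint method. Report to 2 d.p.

ΔQ = 1461.3 − 376.4 = 1084.9; midpoint Q̄ = (376.4 + 1461.3)/2 = 918.85.
ΔI = 4000 − 2500 = 1500; midpoint Ī = (2500 + 4000)/2 = 3250.
η = (ΔQ/Q̄) ÷ (ΔI/Ī) = (1084.9/918.85) ÷ (1500/3250) = 2.56.

2.56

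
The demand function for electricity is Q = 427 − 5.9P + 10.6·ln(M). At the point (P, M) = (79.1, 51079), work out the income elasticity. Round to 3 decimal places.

At P = 79.1, M = 51079: Q = 75.226.
Holding P constant, ∂Q/∂M = 10.6/M = 0.000207522.
η_M = (∂Q/∂M)·(M/Q) = 0.000207522 × (51079/75.226) = 0.141.

0.141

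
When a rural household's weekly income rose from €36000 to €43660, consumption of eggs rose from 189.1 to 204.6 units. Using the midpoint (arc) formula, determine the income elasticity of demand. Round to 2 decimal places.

ΔQ = 204.6 − 189.1 = 15.5; midpoint Q̄ = (189.1 + 204.6)/2 = 196.85.
ΔI = 43660 − 36000 = 7660; midpoint Ī = (36000 + 43660)/2 = 39830.
η = (ΔQ/Q̄) ÷ (ΔI/Ī) = (15.5/196.85) ÷ (7660/39830) = 0.41.

0.41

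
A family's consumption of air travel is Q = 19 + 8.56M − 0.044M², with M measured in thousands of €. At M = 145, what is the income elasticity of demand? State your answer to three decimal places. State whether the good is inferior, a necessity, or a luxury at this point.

-1.817 (inferior good)

At M = 145: Q = 335.1000.
dQ/dM = 8.56 − 0.088M = -4.20000.
η = (dQ/dM)·(M/Q) = -4.20000 × (145/335.1000) = -1.817.
η < 0 ⇒ inferior good.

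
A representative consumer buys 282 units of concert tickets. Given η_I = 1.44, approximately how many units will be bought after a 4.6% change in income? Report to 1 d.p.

%ΔQ ≈ η × %ΔI = 1.44 × 4.6% = 6.624%.
New Q ≈ 282 × (1 + 0.06624) = 300.7.

300.7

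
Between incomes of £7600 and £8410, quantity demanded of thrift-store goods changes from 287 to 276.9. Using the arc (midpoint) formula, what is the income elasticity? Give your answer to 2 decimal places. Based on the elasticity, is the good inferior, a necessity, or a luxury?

-0.35 (inferior good)

ΔQ = 276.9 − 287 = -10.1; midpoint Q̄ = (287 + 276.9)/2 = 281.95.
ΔI = 8410 − 7600 = 810; midpoint Ī = (7600 + 8410)/2 = 8005.
η = (ΔQ/Q̄) ÷ (ΔI/Ī) = (-10.1/281.95) ÷ (810/8005) = -0.35.
η < 0 ⇒ inferior good.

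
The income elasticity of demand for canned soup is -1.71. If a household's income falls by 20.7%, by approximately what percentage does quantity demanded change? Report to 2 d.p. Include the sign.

%ΔQ ≈ η × %ΔI = -1.71 × (-20.7%) = 35.40%.

35.40%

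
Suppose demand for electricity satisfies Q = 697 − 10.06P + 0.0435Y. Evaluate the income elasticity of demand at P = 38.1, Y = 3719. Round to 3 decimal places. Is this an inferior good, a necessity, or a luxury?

At P = 38.1, Y = 3719: Q = 475.490.
Holding P constant, ∂Q/∂Y = 0.0435.
η_Y = (∂Q/∂Y)·(Y/Q) = 0.0435 × (3719/475.490) = 0.340.
Since 0 < η < 1, this is a necessity.

0.340 (necessity)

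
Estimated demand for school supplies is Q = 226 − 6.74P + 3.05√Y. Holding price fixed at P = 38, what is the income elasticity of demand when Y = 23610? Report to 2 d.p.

At P = 38, Y = 23610: Q = 438.529.
Holding P constant, ∂Q/∂Y = 3.05/(2√Y) = 0.0099248.
η_Y = (∂Q/∂Y)·(Y/Q) = 0.0099248 × (23610/438.529) = 0.53.

0.53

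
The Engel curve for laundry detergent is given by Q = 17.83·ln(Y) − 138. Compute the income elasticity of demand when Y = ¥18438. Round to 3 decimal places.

At Y = 18438: Q = 37.129.
dQ/dY = 17.83/Y = 0.000967025 at this income.
η = (dQ/dY)·(Y/Q) = 0.000967025 × (18438/37.129) = 0.480.

0.480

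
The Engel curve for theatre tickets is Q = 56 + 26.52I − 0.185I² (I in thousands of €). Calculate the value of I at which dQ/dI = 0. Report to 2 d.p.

dQ/dI = 26.52 − 0.37I.
The good is inferior where dQ/dI < 0. Setting dQ/dI = 0 gives I = 26.52 / 0.37 = 71.68.

71.68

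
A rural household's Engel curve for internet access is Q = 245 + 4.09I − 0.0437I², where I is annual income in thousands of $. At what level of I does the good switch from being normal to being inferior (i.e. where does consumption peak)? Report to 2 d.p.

46.80

dQ/dI = 4.09 − 0.0874I.
The good is inferior where dQ/dI < 0. Setting dQ/dI = 0 gives I = 4.09 / 0.0874 = 46.80.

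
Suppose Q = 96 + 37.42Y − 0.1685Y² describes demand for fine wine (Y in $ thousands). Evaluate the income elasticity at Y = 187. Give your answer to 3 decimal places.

-3.985

At Y = 187: Q = 1201.2635.
dQ/dY = 37.42 − 0.337Y = -25.59900.
η = (dQ/dY)·(Y/Q) = -25.59900 × (187/1201.2635) = -3.985.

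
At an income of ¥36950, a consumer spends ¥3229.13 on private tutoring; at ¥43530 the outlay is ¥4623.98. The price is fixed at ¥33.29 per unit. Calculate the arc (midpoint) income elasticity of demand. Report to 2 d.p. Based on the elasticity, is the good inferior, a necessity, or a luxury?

2.17 (luxury)

With a constant price, Q₁ = 3229.13/33.29 = 97.000 and Q₂ = 4623.98/33.29 = 138.900 (equivalently, work directly with expenditure since P cancels).
Midpoint %ΔQ = (4623.98 − 3229.13)/3926.56 = 0.35524; midpoint %ΔI = (43530 − 36950)/40240 = 0.16352.
η = 0.35524 / 0.16352 = 2.17.
η > 1 ⇒ luxury.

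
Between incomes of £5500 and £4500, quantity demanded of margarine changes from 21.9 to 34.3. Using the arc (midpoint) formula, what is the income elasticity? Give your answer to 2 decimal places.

-2.21

ΔQ = 34.3 − 21.9 = 12.4; midpoint Q̄ = (21.9 + 34.3)/2 = 28.1.
ΔI = 4500 − 5500 = -1000; midpoint Ī = (5500 + 4500)/2 = 5000.
η = (ΔQ/Q̄) ÷ (ΔI/Ī) = (12.4/28.1) ÷ (-1000/5000) = -2.21.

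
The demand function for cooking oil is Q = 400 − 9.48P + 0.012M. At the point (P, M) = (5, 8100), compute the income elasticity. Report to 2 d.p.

0.22

At P = 5, M = 8100: Q = 449.800.
Holding P constant, ∂Q/∂M = 0.012.
η_M = (∂Q/∂M)·(M/Q) = 0.012 × (8100/449.800) = 0.22.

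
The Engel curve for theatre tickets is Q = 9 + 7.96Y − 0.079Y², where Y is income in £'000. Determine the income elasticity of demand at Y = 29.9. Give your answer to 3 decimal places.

At Y = 29.9: Q = 176.3772.
dQ/dY = 7.96 − 0.158Y = 3.23580.
η = (dQ/dY)·(Y/Q) = 3.23580 × (29.9/176.3772) = 0.549.

0.549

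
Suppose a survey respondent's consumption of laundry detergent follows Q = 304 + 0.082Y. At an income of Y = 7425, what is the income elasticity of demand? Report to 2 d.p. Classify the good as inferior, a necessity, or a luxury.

At Y = 7425: Q = 912.850.
dQ/dY = 0.082.
η = (dQ/dY)·(Y/Q) = 0.082 × (7425/912.850) = 0.67.
Since 0 < η < 1, the good is a necessity.

0.67 (necessity)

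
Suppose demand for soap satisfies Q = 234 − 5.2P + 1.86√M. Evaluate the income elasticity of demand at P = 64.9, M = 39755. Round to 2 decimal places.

At P = 64.9, M = 39755: Q = 267.379.
Holding P constant, ∂Q/∂M = 1.86/(2√M) = 0.00466431.
η_M = (∂Q/∂M)·(M/Q) = 0.00466431 × (39755/267.379) = 0.69.

0.69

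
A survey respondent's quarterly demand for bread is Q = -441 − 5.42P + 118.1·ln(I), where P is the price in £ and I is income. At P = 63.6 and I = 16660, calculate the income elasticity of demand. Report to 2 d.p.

At P = 63.6, I = 16660: Q = 362.310.
Holding P constant, ∂Q/∂I = 118.1/I = 0.00708884.
η_I = (∂Q/∂I)·(I/Q) = 0.00708884 × (16660/362.310) = 0.33.

0.33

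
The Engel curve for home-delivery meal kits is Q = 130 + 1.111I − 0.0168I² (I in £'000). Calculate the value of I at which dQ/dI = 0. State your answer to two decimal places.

33.07

dQ/dI = 1.111 − 0.0336I.
The good is inferior where dQ/dI < 0. Setting dQ/dI = 0 gives I = 1.111 / 0.0336 = 33.07.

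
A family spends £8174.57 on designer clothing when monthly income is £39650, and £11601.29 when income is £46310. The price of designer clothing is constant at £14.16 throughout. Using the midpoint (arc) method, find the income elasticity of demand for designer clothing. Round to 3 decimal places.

With a constant price, Q₁ = 8174.57/14.16 = 577.300 and Q₂ = 11601.29/14.16 = 819.300 (equivalently, work directly with expenditure since P cancels).
Midpoint %ΔQ = (11601.29 − 8174.57)/9887.93 = 0.34656; midpoint %ΔI = (46310 − 39650)/42980 = 0.15496.
η = 0.34656 / 0.15496 = 2.236.

2.236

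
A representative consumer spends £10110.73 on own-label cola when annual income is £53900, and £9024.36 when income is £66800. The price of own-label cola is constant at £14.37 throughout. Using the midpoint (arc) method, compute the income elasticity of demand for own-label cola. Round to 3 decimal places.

-0.531

With a constant price, Q₁ = 10110.73/14.37 = 703.600 and Q₂ = 9024.36/14.37 = 628.000 (equivalently, work directly with expenditure since P cancels).
Midpoint %ΔQ = (9024.36 − 10110.73)/9567.55 = -0.11355; midpoint %ΔI = (66800 − 53900)/60350 = 0.21375.
η = -0.11355 / 0.21375 = -0.531.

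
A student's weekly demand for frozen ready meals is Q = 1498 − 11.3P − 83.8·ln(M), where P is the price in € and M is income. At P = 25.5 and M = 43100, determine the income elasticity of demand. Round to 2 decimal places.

At P = 25.5, M = 43100: Q = 315.597.
Holding P constant, ∂Q/∂M = -83.8/M = -0.00194432.
η_M = (∂Q/∂M)·(M/Q) = -0.00194432 × (43100/315.597) = -0.27.

-0.27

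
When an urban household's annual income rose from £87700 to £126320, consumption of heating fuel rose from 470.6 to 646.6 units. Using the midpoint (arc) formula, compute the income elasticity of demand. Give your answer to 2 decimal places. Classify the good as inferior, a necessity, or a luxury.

ΔQ = 646.6 − 470.6 = 176; midpoint Q̄ = (470.6 + 646.6)/2 = 558.6.
ΔI = 126320 − 87700 = 38620; midpoint Ī = (87700 + 126320)/2 = 107010.
η = (ΔQ/Q̄) ÷ (ΔI/Ī) = (176/558.6) ÷ (38620/107010) = 0.87.
0 < η < 1 ⇒ necessity.

0.87 (necessity)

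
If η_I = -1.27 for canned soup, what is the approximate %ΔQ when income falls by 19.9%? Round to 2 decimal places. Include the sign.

25.27%

%ΔQ ≈ η × %ΔI = -1.27 × (-19.9%) = 25.27%.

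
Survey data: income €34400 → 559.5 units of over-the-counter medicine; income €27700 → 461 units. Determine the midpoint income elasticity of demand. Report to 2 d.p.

ΔQ = 461 − 559.5 = -98.5; midpoint Q̄ = (559.5 + 461)/2 = 510.25.
ΔI = 27700 − 34400 = -6700; midpoint Ī = (34400 + 27700)/2 = 31050.
η = (ΔQ/Q̄) ÷ (ΔI/Ī) = (-98.5/510.25) ÷ (-6700/31050) = 0.89.

0.89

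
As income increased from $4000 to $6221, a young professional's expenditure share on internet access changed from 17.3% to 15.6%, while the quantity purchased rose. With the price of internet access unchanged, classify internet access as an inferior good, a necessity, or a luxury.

Quantity rises but the budget share falls as income rises, so 0 < η < 1.

necessity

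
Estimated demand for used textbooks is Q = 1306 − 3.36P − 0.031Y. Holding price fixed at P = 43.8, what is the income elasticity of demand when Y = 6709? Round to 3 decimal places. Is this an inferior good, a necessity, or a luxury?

At P = 43.8, Y = 6709: Q = 950.853.
Holding P constant, ∂Q/∂Y = −0.031.
η_Y = (∂Q/∂Y)·(Y/Q) = -0.031 × (6709/950.853) = -0.219.
Since η < 0, this is an inferior good.

-0.219 (inferior good)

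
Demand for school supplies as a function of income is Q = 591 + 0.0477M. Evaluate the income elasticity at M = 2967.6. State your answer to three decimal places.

0.193

At M = 2967.6: Q = 732.555.
dQ/dM = 0.0477.
η = (dQ/dM)·(M/Q) = 0.0477 × (2967.6/732.555) = 0.193.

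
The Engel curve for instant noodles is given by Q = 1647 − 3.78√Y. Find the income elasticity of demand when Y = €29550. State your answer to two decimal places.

At Y = 29550: Q = 997.214.
dQ/dY = -3.78/(2√Y) = -0.0109947 at this income.
η = (dQ/dY)·(Y/Q) = -0.0109947 × (29550/997.214) = -0.33.

-0.33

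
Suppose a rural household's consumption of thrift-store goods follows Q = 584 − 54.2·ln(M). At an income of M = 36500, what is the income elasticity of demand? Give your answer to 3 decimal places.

At M = 36500: Q = 14.625.
dQ/dM = -54.2/M = -0.00148493 at this income.
η = (dQ/dM)·(M/Q) = -0.00148493 × (36500/14.625) = -3.706.

-3.706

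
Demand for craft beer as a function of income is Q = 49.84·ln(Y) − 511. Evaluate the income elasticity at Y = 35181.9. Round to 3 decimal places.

4.641

At Y = 35181.9: Q = 10.739.
dQ/dY = 49.84/Y = 0.00141664 at this income.
η = (dQ/dY)·(Y/Q) = 0.00141664 × (35181.9/10.739) = 4.641.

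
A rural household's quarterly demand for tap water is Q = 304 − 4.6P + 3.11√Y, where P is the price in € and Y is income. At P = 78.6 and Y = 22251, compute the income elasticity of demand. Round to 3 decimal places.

At P = 78.6, Y = 22251: Q = 406.352.
Holding P constant, ∂Q/∂Y = 3.11/(2√Y) = 0.0104245.
η_Y = (∂Q/∂Y)·(Y/Q) = 0.0104245 × (22251/406.352) = 0.571.

0.571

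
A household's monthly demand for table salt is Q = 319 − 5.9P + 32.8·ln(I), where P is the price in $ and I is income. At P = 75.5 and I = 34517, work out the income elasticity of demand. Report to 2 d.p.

At P = 75.5, I = 34517: Q = 216.284.
Holding P constant, ∂Q/∂I = 32.8/I = 0.000950256.
η_I = (∂Q/∂I)·(I/Q) = 0.000950256 × (34517/216.284) = 0.15.

0.15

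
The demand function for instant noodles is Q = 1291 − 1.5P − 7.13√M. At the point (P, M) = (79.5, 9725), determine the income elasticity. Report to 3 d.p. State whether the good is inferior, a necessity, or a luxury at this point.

-0.750 (inferior good)

At P = 79.5, M = 9725: Q = 468.622.
Holding P constant, ∂Q/∂M = -7.13/(2√M) = -0.0361505.
η_M = (∂Q/∂M)·(M/Q) = -0.0361505 × (9725/468.622) = -0.750.
Since η < 0, this is an inferior good.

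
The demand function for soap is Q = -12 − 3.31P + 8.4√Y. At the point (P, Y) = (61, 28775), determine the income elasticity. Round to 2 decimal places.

0.59

At P = 61, Y = 28775: Q = 1210.998.
Holding P constant, ∂Q/∂Y = 8.4/(2√Y) = 0.0247595.
η_Y = (∂Q/∂Y)·(Y/Q) = 0.0247595 × (28775/1210.998) = 0.59.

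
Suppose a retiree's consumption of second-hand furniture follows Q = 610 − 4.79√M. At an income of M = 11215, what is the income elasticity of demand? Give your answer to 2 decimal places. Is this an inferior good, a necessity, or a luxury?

-2.47 (inferior good)

At M = 11215: Q = 102.735.
dQ/dM = -4.79/(2√M) = -0.0226155 at this income.
η = (dQ/dM)·(M/Q) = -0.0226155 × (11215/102.735) = -2.47.
Since η < 0, the good is an inferior good.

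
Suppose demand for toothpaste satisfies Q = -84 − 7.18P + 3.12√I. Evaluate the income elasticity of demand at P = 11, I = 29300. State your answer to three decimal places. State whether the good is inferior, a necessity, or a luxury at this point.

0.720 (necessity)

At P = 11, I = 29300: Q = 371.078.
Holding P constant, ∂Q/∂I = 3.12/(2√I) = 0.00911362.
η_I = (∂Q/∂I)·(I/Q) = 0.00911362 × (29300/371.078) = 0.720.
Since 0 < η < 1, this is a necessity.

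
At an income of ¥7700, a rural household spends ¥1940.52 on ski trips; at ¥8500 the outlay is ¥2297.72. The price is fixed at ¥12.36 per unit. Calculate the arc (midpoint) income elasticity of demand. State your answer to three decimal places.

1.707

With a constant price, Q₁ = 1940.52/12.36 = 157.000 and Q₂ = 2297.72/12.36 = 185.900 (equivalently, work directly with expenditure since P cancels).
Midpoint %ΔQ = (2297.72 − 1940.52)/2119.12 = 0.16856; midpoint %ΔI = (8500 − 7700)/8100 = 0.09877.
η = 0.16856 / 0.09877 = 1.707.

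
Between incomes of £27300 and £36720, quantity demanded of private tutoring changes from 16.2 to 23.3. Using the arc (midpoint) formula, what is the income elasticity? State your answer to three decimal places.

1.222

ΔQ = 23.3 − 16.2 = 7.1; midpoint Q̄ = (16.2 + 23.3)/2 = 19.75.
ΔI = 36720 − 27300 = 9420; midpoint Ī = (27300 + 36720)/2 = 32010.
η = (ΔQ/Q̄) ÷ (ΔI/Ī) = (7.1/19.75) ÷ (9420/32010) = 1.222.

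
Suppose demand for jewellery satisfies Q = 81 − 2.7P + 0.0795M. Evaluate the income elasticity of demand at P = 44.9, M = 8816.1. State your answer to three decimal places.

1.061

At P = 44.9, M = 8816.1: Q = 660.650.
Holding P constant, ∂Q/∂M = 0.0795.
η_M = (∂Q/∂M)·(M/Q) = 0.0795 × (8816.1/660.650) = 1.061.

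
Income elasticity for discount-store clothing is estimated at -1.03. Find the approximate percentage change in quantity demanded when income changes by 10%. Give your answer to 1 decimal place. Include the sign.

-10.3%

%ΔQ ≈ η × %ΔI = -1.03 × 10% = -10.3%.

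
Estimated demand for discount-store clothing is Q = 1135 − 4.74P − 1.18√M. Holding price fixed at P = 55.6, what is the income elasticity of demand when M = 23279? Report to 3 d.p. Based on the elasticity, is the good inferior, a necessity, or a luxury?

-0.130 (inferior good)

At P = 55.6, M = 23279: Q = 691.418.
Holding P constant, ∂Q/∂M = -1.18/(2√M) = -0.00386696.
η_M = (∂Q/∂M)·(M/Q) = -0.00386696 × (23279/691.418) = -0.130.
Since η < 0, this is an inferior good.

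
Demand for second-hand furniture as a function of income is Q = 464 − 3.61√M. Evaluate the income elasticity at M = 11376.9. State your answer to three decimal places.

-2.439

At M = 11376.9: Q = 78.948.
dQ/dM = -3.61/(2√M) = -0.0169225 at this income.
η = (dQ/dM)·(M/Q) = -0.0169225 × (11376.9/78.948) = -2.439.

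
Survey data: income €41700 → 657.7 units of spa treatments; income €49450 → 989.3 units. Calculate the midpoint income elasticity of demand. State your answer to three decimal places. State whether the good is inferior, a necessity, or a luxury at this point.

ΔQ = 989.3 − 657.7 = 331.6; midpoint Q̄ = (657.7 + 989.3)/2 = 823.5.
ΔI = 49450 − 41700 = 7750; midpoint Ī = (41700 + 49450)/2 = 45575.
η = (ΔQ/Q̄) ÷ (ΔI/Ī) = (331.6/823.5) ÷ (7750/45575) = 2.368.
η > 1 ⇒ luxury.

2.368 (luxury)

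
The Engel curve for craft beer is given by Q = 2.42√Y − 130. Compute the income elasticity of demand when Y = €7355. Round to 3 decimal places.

At Y = 7355: Q = 77.542.
dQ/dY = 2.42/(2√Y) = 0.0141089 at this income.
η = (dQ/dY)·(Y/Q) = 0.0141089 × (7355/77.542) = 1.338.

1.338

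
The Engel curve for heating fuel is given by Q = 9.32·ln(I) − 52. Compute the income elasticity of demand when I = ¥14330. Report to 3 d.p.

0.251

At I = 14330: Q = 37.193.
dQ/dI = 9.32/I = 0.000650384 at this income.
η = (dQ/dI)·(I/Q) = 0.000650384 × (14330/37.193) = 0.251.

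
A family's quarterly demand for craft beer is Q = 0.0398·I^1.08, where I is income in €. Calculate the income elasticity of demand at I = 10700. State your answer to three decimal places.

For Q = A·I^β the income elasticity is constant and equal to β.
Here β = 1.08, so η = 1.080.

1.080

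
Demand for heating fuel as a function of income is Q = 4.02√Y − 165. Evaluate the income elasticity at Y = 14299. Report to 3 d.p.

At Y = 14299: Q = 315.705.
dQ/dY = 4.02/(2√Y) = 0.0168091 at this income.
η = (dQ/dY)·(Y/Q) = 0.0168091 × (14299/315.705) = 0.761.

0.761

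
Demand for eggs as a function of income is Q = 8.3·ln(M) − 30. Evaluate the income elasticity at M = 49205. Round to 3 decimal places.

At M = 49205: Q = 59.671.
dQ/dM = 8.3/M = 0.000168682 at this income.
η = (dQ/dM)·(M/Q) = 0.000168682 × (49205/59.671) = 0.139.

0.139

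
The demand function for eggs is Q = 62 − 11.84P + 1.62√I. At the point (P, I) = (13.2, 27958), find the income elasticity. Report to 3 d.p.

0.767

At P = 13.2, I = 27958: Q = 176.586.
Holding P constant, ∂Q/∂I = 1.62/(2√I) = 0.00484431.
η_I = (∂Q/∂I)·(I/Q) = 0.00484431 × (27958/176.586) = 0.767.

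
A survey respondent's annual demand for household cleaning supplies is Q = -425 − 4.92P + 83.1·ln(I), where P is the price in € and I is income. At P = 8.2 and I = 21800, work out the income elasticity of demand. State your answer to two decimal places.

0.23

At P = 8.2, I = 21800: Q = 364.797.
Holding P constant, ∂Q/∂I = 83.1/I = 0.00381193.
η_I = (∂Q/∂I)·(I/Q) = 0.00381193 × (21800/364.797) = 0.23.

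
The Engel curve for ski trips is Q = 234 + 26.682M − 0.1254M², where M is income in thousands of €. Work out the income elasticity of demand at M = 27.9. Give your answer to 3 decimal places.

0.624

At M = 27.9: Q = 880.8152.
dQ/dM = 26.682 − 0.2508M = 19.68468.
η = (dQ/dM)·(M/Q) = 19.68468 × (27.9/880.8152) = 0.624.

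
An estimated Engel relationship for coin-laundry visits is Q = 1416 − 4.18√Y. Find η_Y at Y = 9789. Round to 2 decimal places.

At Y = 9789: Q = 1002.433.
dQ/dY = -4.18/(2√Y) = -0.021124 at this income.
η = (dQ/dY)·(Y/Q) = -0.021124 × (9789/1002.433) = -0.21.

-0.21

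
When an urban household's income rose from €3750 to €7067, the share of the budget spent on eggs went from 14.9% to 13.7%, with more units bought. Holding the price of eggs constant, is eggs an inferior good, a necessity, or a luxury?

Quantity rises but the budget share falls as income rises, so 0 < η < 1.

necessity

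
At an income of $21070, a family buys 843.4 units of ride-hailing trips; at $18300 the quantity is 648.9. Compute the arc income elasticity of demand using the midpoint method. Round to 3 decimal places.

ΔQ = 648.9 − 843.4 = -194.5; midpoint Q̄ = (843.4 + 648.9)/2 = 746.15.
ΔI = 18300 − 21070 = -2770; midpoint Ī = (21070 + 18300)/2 = 19685.
η = (ΔQ/Q̄) ÷ (ΔI/Ī) = (-194.5/746.15) ÷ (-2770/19685) = 1.852.

1.852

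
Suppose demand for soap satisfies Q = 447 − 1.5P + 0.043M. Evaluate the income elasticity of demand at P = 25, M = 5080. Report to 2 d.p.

At P = 25, M = 5080: Q = 627.940.
Holding P constant, ∂Q/∂M = 0.043.
η_M = (∂Q/∂M)·(M/Q) = 0.043 × (5080/627.940) = 0.35.

0.35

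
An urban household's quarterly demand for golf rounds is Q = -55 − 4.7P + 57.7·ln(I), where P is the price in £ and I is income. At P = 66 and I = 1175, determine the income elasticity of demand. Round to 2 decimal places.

1.35

At P = 66, I = 1175: Q = 42.683.
Holding P constant, ∂Q/∂I = 57.7/I = 0.0491064.
η_I = (∂Q/∂I)·(I/Q) = 0.0491064 × (1175/42.683) = 1.35.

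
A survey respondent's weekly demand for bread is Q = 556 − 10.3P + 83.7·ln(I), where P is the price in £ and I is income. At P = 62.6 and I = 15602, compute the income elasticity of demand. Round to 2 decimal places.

At P = 62.6, I = 15602: Q = 719.356.
Holding P constant, ∂Q/∂I = 83.7/I = 0.0053647.
η_I = (∂Q/∂I)·(I/Q) = 0.0053647 × (15602/719.356) = 0.12.

0.12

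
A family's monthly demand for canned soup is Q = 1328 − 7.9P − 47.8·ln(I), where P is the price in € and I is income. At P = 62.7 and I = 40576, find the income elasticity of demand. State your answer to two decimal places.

-0.15

At P = 62.7, I = 40576: Q = 325.467.
Holding P constant, ∂Q/∂I = -47.8/I = -0.00117804.
η_I = (∂Q/∂I)·(I/Q) = -0.00117804 × (40576/325.467) = -0.15.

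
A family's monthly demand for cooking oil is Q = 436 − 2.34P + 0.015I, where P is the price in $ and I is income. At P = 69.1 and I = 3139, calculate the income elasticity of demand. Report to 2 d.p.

0.15

At P = 69.1, I = 3139: Q = 321.391.
Holding P constant, ∂Q/∂I = 0.015.
η_I = (∂Q/∂I)·(I/Q) = 0.015 × (3139/321.391) = 0.15.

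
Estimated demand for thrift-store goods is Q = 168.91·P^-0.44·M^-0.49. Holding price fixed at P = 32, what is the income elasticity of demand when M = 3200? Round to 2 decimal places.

-0.49

For a multiplicative demand Q = A·P^α·M^β, the income elasticity is β everywhere.
Here β = -0.49, so η = -0.49.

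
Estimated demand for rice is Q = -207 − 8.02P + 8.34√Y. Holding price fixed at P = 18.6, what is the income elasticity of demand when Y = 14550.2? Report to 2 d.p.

0.77

At P = 18.6, Y = 14550.2: Q = 649.834.
Holding P constant, ∂Q/∂Y = 8.34/(2√Y) = 0.0345702.
η_Y = (∂Q/∂Y)·(Y/Q) = 0.0345702 × (14550.2/649.834) = 0.77.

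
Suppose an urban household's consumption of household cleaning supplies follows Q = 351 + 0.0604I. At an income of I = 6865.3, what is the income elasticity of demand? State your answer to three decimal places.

0.542

At I = 6865.3: Q = 765.664.
dQ/dI = 0.0604.
η = (dQ/dI)·(I/Q) = 0.0604 × (6865.3/765.664) = 0.542.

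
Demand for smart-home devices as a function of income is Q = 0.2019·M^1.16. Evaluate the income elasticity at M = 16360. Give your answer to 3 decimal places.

1.160

For Q = A·M^β the income elasticity is constant and equal to β.
Here β = 1.16, so η = 1.160.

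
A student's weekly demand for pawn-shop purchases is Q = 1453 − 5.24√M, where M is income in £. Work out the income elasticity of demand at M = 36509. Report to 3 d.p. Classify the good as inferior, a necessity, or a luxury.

-1.108 (inferior good)

At M = 36509: Q = 451.776.
dQ/dM = -5.24/(2√M) = -0.013712 at this income.
η = (dQ/dM)·(M/Q) = -0.013712 × (36509/451.776) = -1.108.
Since η < 0, the good is an inferior good.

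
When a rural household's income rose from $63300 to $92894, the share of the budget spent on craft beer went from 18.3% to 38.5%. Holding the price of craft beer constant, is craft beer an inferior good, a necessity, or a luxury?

luxury

The budget share rises as income rises, so η > 1.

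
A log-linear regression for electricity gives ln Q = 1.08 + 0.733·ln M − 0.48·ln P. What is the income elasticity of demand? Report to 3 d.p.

0.733

In a log-linear demand, the coefficient on ln M is the income elasticity.
So η = 0.733.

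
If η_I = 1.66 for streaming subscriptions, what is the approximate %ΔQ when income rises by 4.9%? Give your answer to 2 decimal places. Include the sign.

8.13%

%ΔQ ≈ η × %ΔI = 1.66 × 4.9% = 8.13%.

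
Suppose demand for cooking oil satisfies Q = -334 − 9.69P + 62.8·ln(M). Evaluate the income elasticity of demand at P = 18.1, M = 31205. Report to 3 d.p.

At P = 18.1, M = 31205: Q = 140.486.
Holding P constant, ∂Q/∂M = 62.8/M = 0.0020125.
η_M = (∂Q/∂M)·(M/Q) = 0.0020125 × (31205/140.486) = 0.447.

0.447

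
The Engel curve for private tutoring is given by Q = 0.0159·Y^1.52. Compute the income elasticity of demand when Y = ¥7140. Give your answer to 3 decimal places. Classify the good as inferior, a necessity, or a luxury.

For Q = A·Y^β the income elasticity is constant and equal to β.
Here β = 1.52, so η = 1.520.
Since η > 1, the good is a luxury.

1.520 (luxury)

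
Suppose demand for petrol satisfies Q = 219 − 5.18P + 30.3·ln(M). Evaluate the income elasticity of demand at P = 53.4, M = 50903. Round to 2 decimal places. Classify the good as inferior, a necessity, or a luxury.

0.11 (necessity)

At P = 53.4, M = 50903: Q = 270.770.
Holding P constant, ∂Q/∂M = 30.3/M = 0.00059525.
η_M = (∂Q/∂M)·(M/Q) = 0.00059525 × (50903/270.770) = 0.11.
Since 0 < η < 1, this is a necessity.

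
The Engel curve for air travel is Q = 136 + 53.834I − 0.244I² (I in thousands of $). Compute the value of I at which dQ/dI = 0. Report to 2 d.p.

dQ/dI = 53.834 − 0.488I.
The good is inferior where dQ/dI < 0. Setting dQ/dI = 0 gives I = 53.834 / 0.488 = 110.32.

110.32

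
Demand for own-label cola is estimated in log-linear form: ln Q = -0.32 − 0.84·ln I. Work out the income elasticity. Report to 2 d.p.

-0.84

In a log-linear demand, the coefficient on ln I is the income elasticity.
So η = -0.84.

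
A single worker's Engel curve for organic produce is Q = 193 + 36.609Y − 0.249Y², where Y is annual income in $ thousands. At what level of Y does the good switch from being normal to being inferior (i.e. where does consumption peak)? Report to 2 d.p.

dQ/dY = 36.609 − 0.498Y.
The good is inferior where dQ/dY < 0. Setting dQ/dY = 0 gives Y = 36.609 / 0.498 = 73.51.

73.51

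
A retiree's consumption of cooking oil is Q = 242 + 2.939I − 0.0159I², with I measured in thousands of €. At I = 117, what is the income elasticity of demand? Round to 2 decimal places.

-0.25

At I = 117: Q = 368.2079.
dQ/dI = 2.939 − 0.0318I = -0.78160.
η = (dQ/dI)·(I/Q) = -0.78160 × (117/368.2079) = -0.25.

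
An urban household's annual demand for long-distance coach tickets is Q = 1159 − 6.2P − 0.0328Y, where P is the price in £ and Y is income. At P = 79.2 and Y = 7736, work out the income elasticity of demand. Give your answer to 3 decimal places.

At P = 79.2, Y = 7736: Q = 414.219.
Holding P constant, ∂Q/∂Y = −0.0328.
η_Y = (∂Q/∂Y)·(Y/Q) = -0.0328 × (7736/414.219) = -0.613.

-0.613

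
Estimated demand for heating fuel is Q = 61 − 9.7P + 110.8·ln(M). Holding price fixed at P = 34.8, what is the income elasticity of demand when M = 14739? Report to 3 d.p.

At P = 34.8, M = 14739: Q = 786.926.
Holding P constant, ∂Q/∂M = 110.8/M = 0.00751747.
η_M = (∂Q/∂M)·(M/Q) = 0.00751747 × (14739/786.926) = 0.141.

0.141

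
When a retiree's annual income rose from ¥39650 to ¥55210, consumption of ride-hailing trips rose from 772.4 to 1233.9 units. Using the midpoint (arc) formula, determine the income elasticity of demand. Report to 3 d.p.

ΔQ = 1233.9 − 772.4 = 461.5; midpoint Q̄ = (772.4 + 1233.9)/2 = 1003.15.
ΔI = 55210 − 39650 = 15560; midpoint Ī = (39650 + 55210)/2 = 47430.
η = (ΔQ/Q̄) ÷ (ΔI/Ī) = (461.5/1003.15) ÷ (15560/47430) = 1.402.

1.402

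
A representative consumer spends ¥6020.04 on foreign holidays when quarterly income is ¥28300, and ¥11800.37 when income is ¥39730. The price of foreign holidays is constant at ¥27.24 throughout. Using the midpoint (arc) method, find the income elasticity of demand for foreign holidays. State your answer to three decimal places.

1.931

With a constant price, Q₁ = 6020.04/27.24 = 221.000 and Q₂ = 11800.37/27.24 = 433.200 (equivalently, work directly with expenditure since P cancels).
Midpoint %ΔQ = (11800.37 − 6020.04)/8910.21 = 0.64873; midpoint %ΔI = (39730 − 28300)/34015 = 0.33603.
η = 0.64873 / 0.33603 = 1.931.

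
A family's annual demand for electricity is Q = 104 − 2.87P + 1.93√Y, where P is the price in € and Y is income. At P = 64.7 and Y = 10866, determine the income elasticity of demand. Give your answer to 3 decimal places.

0.842

At P = 64.7, Y = 10866: Q = 119.494.
Holding P constant, ∂Q/∂Y = 1.93/(2√Y) = 0.00925747.
η_Y = (∂Q/∂Y)·(Y/Q) = 0.00925747 × (10866/119.494) = 0.842.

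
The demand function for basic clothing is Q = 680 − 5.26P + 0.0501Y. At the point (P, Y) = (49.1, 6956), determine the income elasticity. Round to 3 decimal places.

0.452

At P = 49.1, Y = 6956: Q = 770.230.
Holding P constant, ∂Q/∂Y = 0.0501.
η_Y = (∂Q/∂Y)·(Y/Q) = 0.0501 × (6956/770.230) = 0.452.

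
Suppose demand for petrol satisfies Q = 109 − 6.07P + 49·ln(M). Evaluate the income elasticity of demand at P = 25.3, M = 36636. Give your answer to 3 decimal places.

At P = 25.3, M = 36636: Q = 470.360.
Holding P constant, ∂Q/∂M = 49/M = 0.00133748.
η_M = (∂Q/∂M)·(M/Q) = 0.00133748 × (36636/470.360) = 0.104.

0.104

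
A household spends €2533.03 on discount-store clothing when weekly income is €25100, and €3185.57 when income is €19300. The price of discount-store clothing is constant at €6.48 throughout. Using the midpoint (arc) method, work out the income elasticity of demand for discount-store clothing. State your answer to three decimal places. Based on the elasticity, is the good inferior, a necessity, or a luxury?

-0.874 (inferior good)

With a constant price, Q₁ = 2533.03/6.48 = 390.900 and Q₂ = 3185.57/6.48 = 491.600 (equivalently, work directly with expenditure since P cancels).
Midpoint %ΔQ = (3185.57 − 2533.03)/2859.30 = 0.22822; midpoint %ΔI = (19300 − 25100)/22200 = -0.26126.
η = 0.22822 / -0.26126 = -0.874.
η < 0 ⇒ inferior good.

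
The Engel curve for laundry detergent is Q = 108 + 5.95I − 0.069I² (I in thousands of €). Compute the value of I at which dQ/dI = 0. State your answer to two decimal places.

dQ/dI = 5.95 − 0.138I.
The good is inferior where dQ/dI < 0. Setting dQ/dI = 0 gives I = 5.95 / 0.138 = 43.12.

43.12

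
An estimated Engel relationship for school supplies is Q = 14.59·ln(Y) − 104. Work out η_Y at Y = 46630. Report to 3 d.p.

At Y = 46630: Q = 52.842.
dQ/dY = 14.59/Y = 0.000312889 at this income.
η = (dQ/dY)·(Y/Q) = 0.000312889 × (46630/52.842) = 0.276.

0.276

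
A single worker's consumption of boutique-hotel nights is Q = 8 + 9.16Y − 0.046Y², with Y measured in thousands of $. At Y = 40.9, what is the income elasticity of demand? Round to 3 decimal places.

At Y = 40.9: Q = 305.6947.
dQ/dY = 9.16 − 0.092Y = 5.39720.
η = (dQ/dY)·(Y/Q) = 5.39720 × (40.9/305.6947) = 0.722.

0.722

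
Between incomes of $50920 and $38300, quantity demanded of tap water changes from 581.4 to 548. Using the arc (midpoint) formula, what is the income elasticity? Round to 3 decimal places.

ΔQ = 548 − 581.4 = -33.4; midpoint Q̄ = (581.4 + 548)/2 = 564.7.
ΔI = 38300 − 50920 = -12620; midpoint Ī = (50920 + 38300)/2 = 44610.
η = (ΔQ/Q̄) ÷ (ΔI/Ī) = (-33.4/564.7) ÷ (-12620/44610) = 0.209.

0.209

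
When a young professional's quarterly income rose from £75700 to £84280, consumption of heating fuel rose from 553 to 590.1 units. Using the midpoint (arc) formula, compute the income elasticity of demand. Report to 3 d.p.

0.605

ΔQ = 590.1 − 553 = 37.1; midpoint Q̄ = (553 + 590.1)/2 = 571.55.
ΔI = 84280 − 75700 = 8580; midpoint Ī = (75700 + 84280)/2 = 79990.
η = (ΔQ/Q̄) ÷ (ΔI/Ī) = (37.1/571.55) ÷ (8580/79990) = 0.605.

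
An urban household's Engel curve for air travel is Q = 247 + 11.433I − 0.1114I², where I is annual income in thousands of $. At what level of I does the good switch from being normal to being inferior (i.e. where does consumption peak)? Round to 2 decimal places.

51.32

dQ/dI = 11.433 − 0.2228I.
The good is inferior where dQ/dI < 0. Setting dQ/dI = 0 gives I = 11.433 / 0.2228 = 51.32.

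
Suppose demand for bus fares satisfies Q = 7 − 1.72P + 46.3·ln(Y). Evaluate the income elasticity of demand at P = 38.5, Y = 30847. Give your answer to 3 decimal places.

0.110

At P = 38.5, Y = 30847: Q = 419.374.
Holding P constant, ∂Q/∂Y = 46.3/Y = 0.00150096.
η_Y = (∂Q/∂Y)·(Y/Q) = 0.00150096 × (30847/419.374) = 0.110.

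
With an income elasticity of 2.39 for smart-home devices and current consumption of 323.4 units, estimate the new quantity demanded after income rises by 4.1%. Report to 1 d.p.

%ΔQ ≈ η × %ΔI = 2.39 × 4.1% = 9.799%.
New Q ≈ 323.4 × (1 + 0.09799) = 355.1.

355.1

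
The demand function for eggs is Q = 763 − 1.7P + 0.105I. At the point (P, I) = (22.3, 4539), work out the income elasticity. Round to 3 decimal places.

0.397

At P = 22.3, I = 4539: Q = 1201.685.
Holding P constant, ∂Q/∂I = 0.105.
η_I = (∂Q/∂I)·(I/Q) = 0.105 × (4539/1201.685) = 0.397.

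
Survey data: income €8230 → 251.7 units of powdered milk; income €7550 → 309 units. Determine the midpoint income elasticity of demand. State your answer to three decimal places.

-2.371

ΔQ = 309 − 251.7 = 57.3; midpoint Q̄ = (251.7 + 309)/2 = 280.35.
ΔI = 7550 − 8230 = -680; midpoint Ī = (8230 + 7550)/2 = 7890.
η = (ΔQ/Q̄) ÷ (ΔI/Ī) = (57.3/280.35) ÷ (-680/7890) = -2.371.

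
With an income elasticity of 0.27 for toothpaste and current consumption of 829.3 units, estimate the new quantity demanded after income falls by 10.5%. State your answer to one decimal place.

%ΔQ ≈ η × %ΔI = 0.27 × (-10.5%) = -2.835%.
New Q ≈ 829.3 × (1 − 0.02835) = 805.8.

805.8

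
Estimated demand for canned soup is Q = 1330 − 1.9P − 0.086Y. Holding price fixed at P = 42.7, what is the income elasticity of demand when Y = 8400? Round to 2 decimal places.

-1.37

At P = 42.7, Y = 8400: Q = 526.470.
Holding P constant, ∂Q/∂Y = −0.086.
η_Y = (∂Q/∂Y)·(Y/Q) = -0.086 × (8400/526.470) = -1.37.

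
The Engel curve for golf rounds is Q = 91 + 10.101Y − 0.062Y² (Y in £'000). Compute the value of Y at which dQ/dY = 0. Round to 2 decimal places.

81.46

dQ/dY = 10.101 − 0.124Y.
The good is inferior where dQ/dY < 0. Setting dQ/dY = 0 gives Y = 10.101 / 0.124 = 81.46.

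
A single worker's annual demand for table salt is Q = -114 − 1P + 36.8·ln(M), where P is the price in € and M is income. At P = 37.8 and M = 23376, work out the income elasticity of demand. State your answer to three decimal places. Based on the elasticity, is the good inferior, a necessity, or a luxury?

0.169 (necessity)

At P = 37.8, M = 23376: Q = 218.388.
Holding P constant, ∂Q/∂M = 36.8/M = 0.00157426.
η_M = (∂Q/∂M)·(M/Q) = 0.00157426 × (23376/218.388) = 0.169.
Since 0 < η < 1, this is a necessity.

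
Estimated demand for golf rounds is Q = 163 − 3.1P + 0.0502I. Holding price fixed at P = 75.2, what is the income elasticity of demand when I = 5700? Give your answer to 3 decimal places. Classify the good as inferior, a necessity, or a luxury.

1.325 (luxury)

At P = 75.2, I = 5700: Q = 216.020.
Holding P constant, ∂Q/∂I = 0.0502.
η_I = (∂Q/∂I)·(I/Q) = 0.0502 × (5700/216.020) = 1.325.
Since η > 1, this is a luxury.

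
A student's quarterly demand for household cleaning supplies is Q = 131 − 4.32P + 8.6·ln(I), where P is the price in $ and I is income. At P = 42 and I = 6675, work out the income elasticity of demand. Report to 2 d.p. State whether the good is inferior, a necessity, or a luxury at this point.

At P = 42, I = 6675: Q = 25.293.
Holding P constant, ∂Q/∂I = 8.6/I = 0.00128839.
η_I = (∂Q/∂I)·(I/Q) = 0.00128839 × (6675/25.293) = 0.34.
Since 0 < η < 1, this is a necessity.

0.34 (necessity)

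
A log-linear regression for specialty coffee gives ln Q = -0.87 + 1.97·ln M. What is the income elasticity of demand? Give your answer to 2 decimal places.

In a log-linear demand, the coefficient on ln M is the income elasticity.
So η = 1.97.

1.97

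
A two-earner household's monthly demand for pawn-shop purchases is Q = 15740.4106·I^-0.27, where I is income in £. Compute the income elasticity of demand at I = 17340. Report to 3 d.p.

For Q = A·I^β the income elasticity is constant and equal to β.
Here β = -0.27, so η = -0.270.

-0.270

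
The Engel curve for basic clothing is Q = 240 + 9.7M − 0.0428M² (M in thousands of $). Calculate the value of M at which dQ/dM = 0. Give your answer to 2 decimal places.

113.32

dQ/dM = 9.7 − 0.0856M.
The good is inferior where dQ/dM < 0. Setting dQ/dM = 0 gives M = 9.7 / 0.0856 = 113.32.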